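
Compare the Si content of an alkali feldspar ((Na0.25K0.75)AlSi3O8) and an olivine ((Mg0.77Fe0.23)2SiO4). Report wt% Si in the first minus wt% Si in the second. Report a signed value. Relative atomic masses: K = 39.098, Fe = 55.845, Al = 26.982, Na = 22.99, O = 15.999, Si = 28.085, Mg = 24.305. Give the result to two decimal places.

12.62 percentage points

M((Na0.25K0.75)AlSi3O8) = 274.300 g/mol, so wt% Si = 84.255/274.300 × 100 = 30.72%.
M((Mg0.77Fe0.23)2SiO4) = 155.199 g/mol, so wt% Si = 28.085/155.199 × 100 = 18.10%.
30.72 − 18.10 = 12.62 pp.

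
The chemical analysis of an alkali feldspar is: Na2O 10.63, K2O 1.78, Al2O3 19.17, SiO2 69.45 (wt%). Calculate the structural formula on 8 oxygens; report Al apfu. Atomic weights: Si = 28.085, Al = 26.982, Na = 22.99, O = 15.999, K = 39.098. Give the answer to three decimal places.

0.981 Al apfu

10.63 wt% Na2O ÷ 61.979 g/mol = 0.17151 mol, giving 0.34302 Na and 0.17151 O.
1.78 wt% K2O ÷ 94.195 g/mol = 0.01890 mol, giving 0.03780 K and 0.01890 O.
19.17 wt% Al2O3 ÷ 101.961 g/mol = 0.18801 mol, giving 0.37602 Al and 0.56403 O.
69.45 wt% SiO2 ÷ 60.083 g/mol = 1.15590 mol, giving 1.15590 Si and 2.31180 O.
Oxygen sums to 3.06624; scaling by 8/3.06624 = 2.60906 puts the formula on 8 O.
Al: 0.37602 × 2.60906 = 0.981 atoms per formula unit.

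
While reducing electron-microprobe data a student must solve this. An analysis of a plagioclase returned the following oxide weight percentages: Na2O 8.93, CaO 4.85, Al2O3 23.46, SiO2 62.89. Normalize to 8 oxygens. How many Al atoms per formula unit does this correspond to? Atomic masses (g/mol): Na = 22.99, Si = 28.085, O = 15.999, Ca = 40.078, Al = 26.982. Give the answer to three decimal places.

1.221 Al apfu

Na2O: 8.93/61.979 = 0.14408 mol → 0.28816 mol Na, 0.14408 mol O.
CaO: 4.85/56.077 = 0.08649 mol → 0.08649 mol Ca, 0.08649 mol O.
Al2O3: 23.46/101.961 = 0.23009 mol → 0.46018 mol Al, 0.69027 mol O.
SiO2: 62.89/60.083 = 1.04672 mol → 1.04672 mol Si, 2.09344 mol O.
Total oxygen = 3.01428 mol. Normalization factor = 8/3.01428 = 2.65403.
Al per 8 O = 0.46018 × 2.65403 = 1.221.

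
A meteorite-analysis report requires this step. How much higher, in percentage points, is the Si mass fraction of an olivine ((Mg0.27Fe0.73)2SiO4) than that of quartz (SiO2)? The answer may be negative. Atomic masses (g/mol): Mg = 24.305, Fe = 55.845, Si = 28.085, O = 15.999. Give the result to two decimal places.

Si in (Mg0.27Fe0.73)2SiO4: molar mass 186.739 g/mol; 1×28.085 = 28.085 g → 15.04 wt%.
Si in SiO2: molar mass 60.083 g/mol; 1×28.085 = 28.085 g → 46.74 wt%.
Difference = 15.04 − 46.74 = -31.70 percentage points.

-31.70 percentage points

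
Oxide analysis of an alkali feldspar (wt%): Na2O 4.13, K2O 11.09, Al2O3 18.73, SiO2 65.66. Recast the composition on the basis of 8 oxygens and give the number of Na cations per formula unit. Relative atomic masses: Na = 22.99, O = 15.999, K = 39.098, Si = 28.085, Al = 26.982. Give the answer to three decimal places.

0.365 Na apfu

Na2O (M=61.979): mol = 0.06664; Na = 0.13328, O = 0.06664.
K2O (M=94.195): mol = 0.11773; K = 0.23546, O = 0.11773.
Al2O3 (M=101.961): mol = 0.18370; Al = 0.36740, O = 0.55110.
SiO2 (M=60.083): mol = 1.09282; Si = 1.09282, O = 2.18564.
ΣO = 2.92111; factor = 8/ΣO = 2.73868.
Na apfu = 0.13328 × 2.73868 = 0.365.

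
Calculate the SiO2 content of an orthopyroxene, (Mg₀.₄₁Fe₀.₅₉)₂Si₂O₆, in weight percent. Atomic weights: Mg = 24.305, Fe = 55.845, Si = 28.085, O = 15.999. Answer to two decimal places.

Molar mass of (Mg₀.₄₁Fe₀.₅₉)₂Si₂O₆ = 0.82·24.305 + 1.18·55.845 + 2·28.085 + 6·15.999 = 237.991 g/mol.
Each formula unit contains 2 Si, equivalent to 2/1 = 2.0000 mol SiO2.
M(SiO2) = 1×28.085 + 2×15.999 = 60.083 g/mol.
Mass of SiO2 per formula unit = 2.0000 × 60.083 = 120.166 g.
SiO2 wt% = 120.166 / 237.991 × 100 = 50.49%.

50.49 wt%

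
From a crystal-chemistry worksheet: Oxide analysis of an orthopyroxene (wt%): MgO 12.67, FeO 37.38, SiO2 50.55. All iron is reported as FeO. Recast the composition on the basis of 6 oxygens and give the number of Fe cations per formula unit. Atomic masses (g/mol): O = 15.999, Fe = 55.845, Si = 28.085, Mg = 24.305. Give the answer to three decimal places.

1.240 Fe apfu

12.67 wt% MgO ÷ 40.304 g/mol = 0.31436 mol, giving 0.31436 Mg and 0.31436 O.
37.38 wt% FeO ÷ 71.844 g/mol = 0.52029 mol, giving 0.52029 Fe and 0.52029 O.
50.55 wt% SiO2 ÷ 60.083 g/mol = 0.84134 mol, giving 0.84134 Si and 1.68268 O.
Oxygen sums to 2.51733; scaling by 6/2.51733 = 2.38348 puts the formula on 6 O.
Fe: 0.52029 × 2.38348 = 1.240 atoms per formula unit.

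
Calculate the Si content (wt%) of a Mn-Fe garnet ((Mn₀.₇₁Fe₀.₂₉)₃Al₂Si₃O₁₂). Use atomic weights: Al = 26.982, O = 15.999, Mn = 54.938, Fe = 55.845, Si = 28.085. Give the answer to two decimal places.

Formula mass = 2.13*54.938 + 0.87*55.845 + 2*26.982 + 3*28.085 + 12*15.999 = 495.810 g/mol, of which 84.255 g is Si.
So Si makes up 84.255/495.810 = 0.1699 of the mass, i.e. 16.99%.

16.99 wt%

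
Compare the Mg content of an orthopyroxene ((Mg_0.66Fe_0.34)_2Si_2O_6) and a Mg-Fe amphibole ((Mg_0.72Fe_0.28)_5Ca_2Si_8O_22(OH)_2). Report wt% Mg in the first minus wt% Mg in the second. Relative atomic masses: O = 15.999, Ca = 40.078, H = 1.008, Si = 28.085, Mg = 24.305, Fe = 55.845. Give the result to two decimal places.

Mg in (Mg_0.66Fe_0.34)_2Si_2O_6: molar mass 222.221 g/mol; 1.32×24.305 = 32.083 g → 14.44 wt%.
Mg in (Mg_0.72Fe_0.28)_5Ca_2Si_8O_22(OH)_2: molar mass 856.509 g/mol; 3.60×24.305 = 87.498 g → 10.22 wt%.
Difference = 14.44 − 10.22 = 4.22 percentage points.

4.22 percentage points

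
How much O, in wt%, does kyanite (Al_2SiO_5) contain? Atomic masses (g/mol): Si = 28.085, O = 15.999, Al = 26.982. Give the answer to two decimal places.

49.37 wt%

Molar mass of Al_2SiO_5: 2·26.982 + 1·28.085 + 5·15.999 = 162.044 g/mol.
Mass of O per formula unit: 5 × 15.999 = 79.995 g.
Weight fraction O = 79.995 / 162.044 = 0.4937.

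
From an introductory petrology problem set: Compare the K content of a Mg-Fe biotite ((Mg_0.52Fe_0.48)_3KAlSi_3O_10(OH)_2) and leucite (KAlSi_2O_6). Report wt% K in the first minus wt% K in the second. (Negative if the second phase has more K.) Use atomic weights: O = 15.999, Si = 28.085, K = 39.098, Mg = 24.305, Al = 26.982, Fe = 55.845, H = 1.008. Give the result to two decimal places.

-9.46 percentage points

First mineral: 39.098 g K in 462.672 g formula = 8.45 wt% K.
Second mineral: 39.098 g K in 218.244 g formula = 17.91 wt% K.
8.45% − 17.91% gives a difference of -9.46 percentage points.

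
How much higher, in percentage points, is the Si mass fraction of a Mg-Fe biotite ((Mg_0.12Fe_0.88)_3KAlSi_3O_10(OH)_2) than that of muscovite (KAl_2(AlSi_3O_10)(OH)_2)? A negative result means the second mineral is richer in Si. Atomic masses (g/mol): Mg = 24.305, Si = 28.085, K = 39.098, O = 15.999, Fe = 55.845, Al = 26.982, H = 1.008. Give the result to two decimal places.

-4.32 percentage points

First mineral: 84.255 g Si in 500.520 g formula = 16.83 wt% Si.
Second mineral: 84.255 g Si in 398.303 g formula = 21.15 wt% Si.
16.83% − 21.15% gives a difference of -4.32 percentage points.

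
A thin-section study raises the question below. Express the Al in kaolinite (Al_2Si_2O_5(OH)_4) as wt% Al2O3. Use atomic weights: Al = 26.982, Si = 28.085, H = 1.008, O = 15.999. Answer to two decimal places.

39.50 wt%

Molar mass of Al_2Si_2O_5(OH)_4 = 2×26.982 + 2×28.085 + 9×15.999 + 4×1.008 = 258.157 g/mol.
Each formula unit contains 2 Al, equivalent to 2/2 = 1.0000 mol Al2O3.
M(Al2O3) = 2×26.982 + 3×15.999 = 101.961 g/mol.
Mass of Al2O3 per formula unit = 1.0000 × 101.961 = 101.961 g.
Al2O3 wt% = 101.961 / 258.157 × 100 = 39.50%.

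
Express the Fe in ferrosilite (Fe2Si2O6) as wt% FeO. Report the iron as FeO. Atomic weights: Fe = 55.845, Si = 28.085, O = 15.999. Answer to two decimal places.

54.46 wt%

Formula mass = 263.854 g/mol.
2 Fe → 2.0000 mol FeO per formula unit; M(FeO) = 71.844, so FeO mass = 143.688 g.
143.688/263.854 × 100 = 54.46 wt%.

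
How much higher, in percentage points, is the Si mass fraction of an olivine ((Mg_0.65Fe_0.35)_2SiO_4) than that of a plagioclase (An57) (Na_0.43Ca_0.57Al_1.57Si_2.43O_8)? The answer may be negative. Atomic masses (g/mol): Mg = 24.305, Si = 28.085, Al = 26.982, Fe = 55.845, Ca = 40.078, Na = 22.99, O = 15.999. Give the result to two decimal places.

First mineral: 28.085 g Si in 162.769 g formula = 17.25 wt% Si.
Second mineral: 68.247 g Si in 271.330 g formula = 25.15 wt% Si.
17.25% − 25.15% gives a difference of -7.90 percentage points.

-7.90 percentage points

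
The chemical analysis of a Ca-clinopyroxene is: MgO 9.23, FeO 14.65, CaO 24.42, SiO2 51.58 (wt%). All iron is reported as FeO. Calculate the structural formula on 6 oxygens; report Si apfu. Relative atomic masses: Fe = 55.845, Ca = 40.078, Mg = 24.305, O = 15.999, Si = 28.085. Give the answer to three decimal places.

MgO: 9.23/40.304 = 0.22901 mol → 0.22901 mol Mg, 0.22901 mol O.
FeO: 14.65/71.844 = 0.20391 mol → 0.20391 mol Fe, 0.20391 mol O.
CaO: 24.42/56.077 = 0.43547 mol → 0.43547 mol Ca, 0.43547 mol O.
SiO2: 51.58/60.083 = 0.85848 mol → 0.85848 mol Si, 1.71696 mol O.
Total oxygen = 2.58535 mol. Normalization factor = 6/2.58535 = 2.32077.
Si per 6 O = 0.85848 × 2.32077 = 1.992.

1.992 Si apfu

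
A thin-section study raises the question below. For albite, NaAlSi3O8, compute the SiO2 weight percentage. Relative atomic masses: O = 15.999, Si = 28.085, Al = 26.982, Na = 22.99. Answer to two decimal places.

Formula mass = 262.219 g/mol.
3 Si → 3.0000 mol SiO2 per formula unit; M(SiO2) = 60.083, so SiO2 mass = 180.249 g.
180.249/262.219 × 100 = 68.74 wt%.

68.74 wt%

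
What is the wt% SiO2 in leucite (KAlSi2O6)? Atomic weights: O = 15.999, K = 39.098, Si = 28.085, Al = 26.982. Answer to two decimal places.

Molar mass of KAlSi2O6 = 1*39.098 + 1*26.982 + 2*28.085 + 6*15.999 = 218.244 g/mol.
Each formula unit contains 2 Si, equivalent to 2/1 = 2.0000 mol SiO2.
M(SiO2) = 1×28.085 + 2×15.999 = 60.083 g/mol.
Mass of SiO2 per formula unit = 2.0000 × 60.083 = 120.166 g.
SiO2 wt% = 120.166 / 218.244 × 100 = 55.06%.

55.06 wt%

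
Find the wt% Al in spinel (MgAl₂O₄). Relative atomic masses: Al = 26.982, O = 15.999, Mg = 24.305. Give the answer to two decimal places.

Formula mass = 1×24.305 + 2×26.982 + 4×15.999 = 142.265 g/mol, of which 53.964 g is Al.
So Al makes up 53.964/142.265 = 0.3793 of the mass, i.e. 37.93%.

37.93 weight percent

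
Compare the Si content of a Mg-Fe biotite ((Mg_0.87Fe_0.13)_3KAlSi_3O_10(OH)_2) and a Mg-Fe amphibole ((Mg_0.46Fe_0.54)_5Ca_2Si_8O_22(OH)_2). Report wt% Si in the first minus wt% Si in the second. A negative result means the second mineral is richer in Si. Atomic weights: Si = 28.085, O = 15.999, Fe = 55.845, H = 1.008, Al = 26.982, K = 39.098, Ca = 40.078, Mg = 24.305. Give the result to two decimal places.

Si in (Mg_0.87Fe_0.13)_3KAlSi_3O_10(OH)_2: molar mass 429.555 g/mol; 3×28.085 = 84.255 g → 19.61 wt%.
Si in (Mg_0.46Fe_0.54)_5Ca_2Si_8O_22(OH)_2: molar mass 897.511 g/mol; 8×28.085 = 224.680 g → 25.03 wt%.
Difference = 19.61 − 25.03 = -5.42 percentage points.

-5.42 percentage points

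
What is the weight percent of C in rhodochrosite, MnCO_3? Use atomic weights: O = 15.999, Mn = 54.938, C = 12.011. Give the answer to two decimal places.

Formula mass = 1*54.938 + 1*12.011 + 3*15.999 = 114.946 g/mol, of which 12.011 g is C.
So C makes up 12.011/114.946 = 0.1045 of the mass, i.e. 10.45%.

10.45 weight percent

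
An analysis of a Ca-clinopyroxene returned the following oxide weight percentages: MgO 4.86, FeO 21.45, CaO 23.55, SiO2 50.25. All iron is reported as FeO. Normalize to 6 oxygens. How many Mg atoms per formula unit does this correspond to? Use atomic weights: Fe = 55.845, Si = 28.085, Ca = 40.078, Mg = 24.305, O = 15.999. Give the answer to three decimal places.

MgO (M=40.304): mol = 0.12058; Mg = 0.12058, O = 0.12058.
FeO (M=71.844): mol = 0.29856; Fe = 0.29856, O = 0.29856.
CaO (M=56.077): mol = 0.41996; Ca = 0.41996, O = 0.41996.
SiO2 (M=60.083): mol = 0.83634; Si = 0.83634, O = 1.67268.
ΣO = 2.51178; factor = 6/ΣO = 2.38874.
Mg apfu = 0.12058 × 2.38874 = 0.288.

0.288 Mg apfu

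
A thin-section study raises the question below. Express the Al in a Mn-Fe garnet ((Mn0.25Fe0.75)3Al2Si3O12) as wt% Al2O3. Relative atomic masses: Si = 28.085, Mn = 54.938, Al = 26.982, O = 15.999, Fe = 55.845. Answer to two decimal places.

Formula mass = 497.062 g/mol.
2 Al → 1.0000 mol Al2O3 per formula unit; M(Al2O3) = 101.961, so Al2O3 mass = 101.961 g.
101.961/497.062 × 100 = 20.51 wt%.

20.51 wt%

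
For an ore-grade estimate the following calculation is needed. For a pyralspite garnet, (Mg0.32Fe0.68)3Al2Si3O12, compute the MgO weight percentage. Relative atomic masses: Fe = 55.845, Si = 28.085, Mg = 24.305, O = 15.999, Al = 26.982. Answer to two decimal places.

Molar mass of (Mg0.32Fe0.68)3Al2Si3O12 = 0.96×24.305 + 2.04×55.845 + 2×26.982 + 3×28.085 + 12×15.999 = 467.464 g/mol.
Each formula unit contains 0.96 Mg, equivalent to 0.96/1 = 0.9600 mol MgO.
M(MgO) = 1×24.305 + 1×15.999 = 40.304 g/mol.
Mass of MgO per formula unit = 0.9600 × 40.304 = 38.692 g.
MgO wt% = 38.692 / 467.464 × 100 = 8.28%.

8.28 wt%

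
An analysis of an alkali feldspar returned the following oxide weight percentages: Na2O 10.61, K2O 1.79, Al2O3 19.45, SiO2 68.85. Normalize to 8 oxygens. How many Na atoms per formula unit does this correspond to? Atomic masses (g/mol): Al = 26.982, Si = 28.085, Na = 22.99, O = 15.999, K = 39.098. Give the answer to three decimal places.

0.897 Na apfu

Na2O (M=61.979): mol = 0.17119; Na = 0.34238, O = 0.17119.
K2O (M=94.195): mol = 0.01900; K = 0.03800, O = 0.01900.
Al2O3 (M=101.961): mol = 0.19076; Al = 0.38152, O = 0.57228.
SiO2 (M=60.083): mol = 1.14591; Si = 1.14591, O = 2.29182.
ΣO = 3.05429; factor = 8/ΣO = 2.61927.
Na apfu = 0.34238 × 2.61927 = 0.897.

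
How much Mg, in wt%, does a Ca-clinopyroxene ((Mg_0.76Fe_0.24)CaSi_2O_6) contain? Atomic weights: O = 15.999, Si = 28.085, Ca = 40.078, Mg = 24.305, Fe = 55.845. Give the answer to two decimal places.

8.24 wt%

Formula mass = 0.76·24.305 + 0.24·55.845 + 1·40.078 + 2·28.085 + 6·15.999 = 224.117 g/mol, of which 18.472 g is Mg.
So Mg makes up 18.472/224.117 = 0.0824 of the mass, i.e. 8.24%.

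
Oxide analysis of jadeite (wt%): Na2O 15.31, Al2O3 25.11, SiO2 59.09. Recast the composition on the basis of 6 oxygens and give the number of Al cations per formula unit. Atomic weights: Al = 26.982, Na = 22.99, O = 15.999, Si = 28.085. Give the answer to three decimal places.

Na2O (M=61.979): mol = 0.24702; Na = 0.49404, O = 0.24702.
Al2O3 (M=101.961): mol = 0.24627; Al = 0.49254, O = 0.73881.
SiO2 (M=60.083): mol = 0.98347; Si = 0.98347, O = 1.96694.
ΣO = 2.95277; factor = 6/ΣO = 2.03199.
Al apfu = 0.49254 × 2.03199 = 1.001.

1.001 Al apfu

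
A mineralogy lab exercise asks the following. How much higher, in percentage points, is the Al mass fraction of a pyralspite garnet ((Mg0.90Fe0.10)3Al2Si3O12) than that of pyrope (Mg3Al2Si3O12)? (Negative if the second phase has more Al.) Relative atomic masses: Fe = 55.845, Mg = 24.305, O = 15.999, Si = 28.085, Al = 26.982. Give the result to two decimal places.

-0.31 percentage points

Al in (Mg0.90Fe0.10)3Al2Si3O12: molar mass 412.584 g/mol; 2×26.982 = 53.964 g → 13.08 wt%.
Al in Mg3Al2Si3O12: molar mass 403.122 g/mol; 2×26.982 = 53.964 g → 13.39 wt%.
Difference = 13.08 − 13.39 = -0.31 percentage points.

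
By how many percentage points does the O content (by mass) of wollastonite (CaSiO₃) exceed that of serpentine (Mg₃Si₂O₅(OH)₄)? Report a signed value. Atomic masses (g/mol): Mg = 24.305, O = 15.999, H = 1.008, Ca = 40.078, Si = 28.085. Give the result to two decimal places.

-10.64 percentage points

O in CaSiO₃: molar mass 116.160 g/mol; 3×15.999 = 47.997 g → 41.32 wt%.
O in Mg₃Si₂O₅(OH)₄: molar mass 277.108 g/mol; 9×15.999 = 143.991 g → 51.96 wt%.
Difference = 41.32 − 51.96 = -10.64 percentage points.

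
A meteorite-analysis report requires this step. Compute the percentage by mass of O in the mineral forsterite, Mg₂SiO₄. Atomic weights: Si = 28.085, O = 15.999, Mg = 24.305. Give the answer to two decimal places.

M(Mg₂SiO₄) = 140.691 g/mol.
O contributes 4 × 15.999 = 63.996 g per mole.
63.996/140.691 = 0.4549 → 45.49%.

45.49 wt%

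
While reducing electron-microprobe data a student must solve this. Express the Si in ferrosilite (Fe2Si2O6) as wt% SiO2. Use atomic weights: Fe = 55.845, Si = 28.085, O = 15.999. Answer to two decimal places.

45.54 wt%

Formula mass = 263.854 g/mol.
2 Si → 2.0000 mol SiO2 per formula unit; M(SiO2) = 60.083, so SiO2 mass = 120.166 g.
120.166/263.854 × 100 = 45.54 wt%.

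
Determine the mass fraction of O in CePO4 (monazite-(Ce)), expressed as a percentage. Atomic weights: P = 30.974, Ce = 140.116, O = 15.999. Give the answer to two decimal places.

27.22 weight percent

Molar mass of CePO4: 1*140.116 + 1*30.974 + 4*15.999 = 235.086 g/mol.
Mass of O per formula unit: 4 × 15.999 = 63.996 g.
Weight fraction O = 63.996 / 235.086 = 0.2722.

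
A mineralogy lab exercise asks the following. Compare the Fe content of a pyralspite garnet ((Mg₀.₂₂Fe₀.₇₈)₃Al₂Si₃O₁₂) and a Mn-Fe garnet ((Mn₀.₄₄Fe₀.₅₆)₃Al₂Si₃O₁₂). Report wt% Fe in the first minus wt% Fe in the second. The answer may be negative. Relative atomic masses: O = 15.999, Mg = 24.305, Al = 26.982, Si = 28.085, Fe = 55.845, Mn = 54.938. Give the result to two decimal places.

8.51 percentage points

M((Mg₀.₂₂Fe₀.₇₈)₃Al₂Si₃O₁₂) = 476.926 g/mol, so wt% Fe = 130.677/476.926 × 100 = 27.40%.
M((Mn₀.₄₄Fe₀.₅₆)₃Al₂Si₃O₁₂) = 496.545 g/mol, so wt% Fe = 93.820/496.545 × 100 = 18.89%.
27.40 − 18.89 = 8.51 pp.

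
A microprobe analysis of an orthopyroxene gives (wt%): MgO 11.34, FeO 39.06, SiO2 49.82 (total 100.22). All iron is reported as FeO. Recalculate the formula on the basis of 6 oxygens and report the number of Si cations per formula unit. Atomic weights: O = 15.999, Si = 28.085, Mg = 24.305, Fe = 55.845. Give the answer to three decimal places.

MgO (M=40.304): mol = 0.28136; Mg = 0.28136, O = 0.28136.
FeO (M=71.844): mol = 0.54368; Fe = 0.54368, O = 0.54368.
SiO2 (M=60.083): mol = 0.82919; Si = 0.82919, O = 1.65838.
ΣO = 2.48342; factor = 6/ΣO = 2.41602.
Si apfu = 0.82919 × 2.41602 = 2.003.

2.003 Si apfu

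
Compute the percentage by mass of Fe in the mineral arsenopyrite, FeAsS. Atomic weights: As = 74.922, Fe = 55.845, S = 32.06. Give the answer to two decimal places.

Formula mass = 1·55.845 + 1·74.922 + 1·32.06 = 162.827 g/mol, of which 55.845 g is Fe.
So Fe makes up 55.845/162.827 = 0.3430 of the mass, i.e. 34.30%.

34.30 wt%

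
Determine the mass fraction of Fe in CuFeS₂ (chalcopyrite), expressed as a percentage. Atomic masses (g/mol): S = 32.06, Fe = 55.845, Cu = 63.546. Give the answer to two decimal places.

M(CuFeS₂) = 183.511 g/mol.
Fe contributes 1 × 55.845 = 55.845 g per mole.
55.845/183.511 = 0.3043 → 30.43%.

30.43 mass %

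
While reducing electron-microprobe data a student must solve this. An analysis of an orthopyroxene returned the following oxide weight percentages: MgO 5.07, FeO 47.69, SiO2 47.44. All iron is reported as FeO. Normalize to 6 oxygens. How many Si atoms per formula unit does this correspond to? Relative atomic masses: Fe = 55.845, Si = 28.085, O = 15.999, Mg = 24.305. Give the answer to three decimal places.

5.07 wt% MgO ÷ 40.304 g/mol = 0.12579 mol, giving 0.12579 Mg and 0.12579 O.
47.69 wt% FeO ÷ 71.844 g/mol = 0.66380 mol, giving 0.66380 Fe and 0.66380 O.
47.44 wt% SiO2 ÷ 60.083 g/mol = 0.78957 mol, giving 0.78957 Si and 1.57914 O.
Oxygen sums to 2.36873; scaling by 6/2.36873 = 2.53300 puts the formula on 6 O.
Si: 0.78957 × 2.53300 = 2.000 atoms per formula unit.

2.000 Si apfu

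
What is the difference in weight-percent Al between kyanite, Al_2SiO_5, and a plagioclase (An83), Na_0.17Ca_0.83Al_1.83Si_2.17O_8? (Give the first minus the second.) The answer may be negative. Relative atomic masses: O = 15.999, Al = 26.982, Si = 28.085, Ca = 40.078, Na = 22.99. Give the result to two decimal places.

First mineral: 53.964 g Al in 162.044 g formula = 33.30 wt% Al.
Second mineral: 49.377 g Al in 275.487 g formula = 17.92 wt% Al.
33.30% − 17.92% gives a difference of 15.38 percentage points.

15.38 percentage points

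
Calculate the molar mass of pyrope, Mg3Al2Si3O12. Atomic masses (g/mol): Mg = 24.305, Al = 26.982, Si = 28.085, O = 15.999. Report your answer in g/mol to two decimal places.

403.12 g/mol

The formula mass is the sum 3(24.305) + 2(26.982) + 3(28.085) + 12(15.999).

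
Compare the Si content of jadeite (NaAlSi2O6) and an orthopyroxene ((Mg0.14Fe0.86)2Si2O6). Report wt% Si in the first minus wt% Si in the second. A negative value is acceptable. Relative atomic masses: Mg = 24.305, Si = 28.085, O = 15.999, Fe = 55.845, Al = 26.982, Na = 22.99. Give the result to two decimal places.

5.76 percentage points

M(NaAlSi2O6) = 202.136 g/mol, so wt% Si = 56.170/202.136 × 100 = 27.79%.
M((Mg0.14Fe0.86)2Si2O6) = 255.023 g/mol, so wt% Si = 56.170/255.023 × 100 = 22.03%.
27.79 − 22.03 = 5.76 pp.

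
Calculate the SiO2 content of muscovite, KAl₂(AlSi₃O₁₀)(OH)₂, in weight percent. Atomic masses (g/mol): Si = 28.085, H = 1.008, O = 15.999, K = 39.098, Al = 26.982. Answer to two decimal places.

45.25 wt%

Formula mass = 398.303 g/mol.
3 Si → 3.0000 mol SiO2 per formula unit; M(SiO2) = 60.083, so SiO2 mass = 180.249 g.
180.249/398.303 × 100 = 45.25 wt%.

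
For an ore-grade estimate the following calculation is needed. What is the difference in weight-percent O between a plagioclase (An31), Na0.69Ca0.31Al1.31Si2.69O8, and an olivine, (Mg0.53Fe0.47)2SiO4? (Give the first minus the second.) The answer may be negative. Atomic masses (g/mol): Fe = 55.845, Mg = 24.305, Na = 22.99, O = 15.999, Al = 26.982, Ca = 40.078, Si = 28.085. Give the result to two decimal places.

M(Na0.69Ca0.31Al1.31Si2.69O8) = 267.174 g/mol, so wt% O = 127.992/267.174 × 100 = 47.91%.
M((Mg0.53Fe0.47)2SiO4) = 170.339 g/mol, so wt% O = 63.996/170.339 × 100 = 37.57%.
47.91 − 37.57 = 10.34 pp.

10.34 percentage points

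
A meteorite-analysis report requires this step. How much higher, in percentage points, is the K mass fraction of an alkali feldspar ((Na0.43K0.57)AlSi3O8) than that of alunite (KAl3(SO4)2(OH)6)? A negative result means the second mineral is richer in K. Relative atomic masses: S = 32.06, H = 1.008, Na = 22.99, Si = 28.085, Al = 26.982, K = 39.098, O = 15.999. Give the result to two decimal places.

M((Na0.43K0.57)AlSi3O8) = 271.401 g/mol, so wt% K = 22.286/271.401 × 100 = 8.21%.
M(KAl3(SO4)2(OH)6) = 414.198 g/mol, so wt% K = 39.098/414.198 × 100 = 9.44%.
8.21 − 9.44 = -1.23 pp.

-1.23 percentage points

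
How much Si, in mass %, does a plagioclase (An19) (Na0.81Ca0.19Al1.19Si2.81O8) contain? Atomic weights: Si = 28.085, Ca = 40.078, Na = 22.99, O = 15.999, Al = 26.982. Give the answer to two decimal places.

29.75 mass %

Molar mass of Na0.81Ca0.19Al1.19Si2.81O8: 0.81×22.99 + 0.19×40.078 + 1.19×26.982 + 2.81×28.085 + 8×15.999 = 265.256 g/mol.
Mass of Si per formula unit: 2.81 × 28.085 = 78.919 g.
Weight fraction Si = 78.919 / 265.256 = 0.2975.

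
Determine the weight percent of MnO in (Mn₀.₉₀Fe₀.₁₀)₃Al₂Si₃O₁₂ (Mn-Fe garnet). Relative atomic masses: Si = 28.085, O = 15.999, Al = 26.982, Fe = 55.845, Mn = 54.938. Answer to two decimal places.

38.67 wt%

M((Mn₀.₉₀Fe₀.₁₀)₃Al₂Si₃O₁₂) = 495.293 g/mol; M(MnO) = 70.937 g/mol.
Moles MnO per formula unit = 2.70 Mn ÷ 1 = 2.7000.
MnO fraction = (2.7000 × 70.937) / 495.293 = 191.530/495.293 = 0.3867.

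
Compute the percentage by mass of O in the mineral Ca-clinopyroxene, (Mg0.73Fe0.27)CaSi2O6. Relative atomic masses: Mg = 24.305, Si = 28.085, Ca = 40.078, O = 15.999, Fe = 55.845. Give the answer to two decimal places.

Formula mass = 0.73×24.305 + 0.27×55.845 + 1×40.078 + 2×28.085 + 6×15.999 = 225.063 g/mol, of which 95.994 g is O.
So O makes up 95.994/225.063 = 0.4265 of the mass, i.e. 42.65%.

42.65 weight percent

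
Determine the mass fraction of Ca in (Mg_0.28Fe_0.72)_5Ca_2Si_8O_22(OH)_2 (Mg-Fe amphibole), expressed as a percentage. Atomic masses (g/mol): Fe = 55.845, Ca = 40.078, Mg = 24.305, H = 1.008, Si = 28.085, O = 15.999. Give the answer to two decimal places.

8.66 weight percent

Formula mass = 1.40×24.305 + 3.60×55.845 + 2×40.078 + 8×28.085 + 24×15.999 + 2×1.008 = 925.897 g/mol, of which 80.156 g is Ca.
So Ca makes up 80.156/925.897 = 0.0866 of the mass, i.e. 8.66%.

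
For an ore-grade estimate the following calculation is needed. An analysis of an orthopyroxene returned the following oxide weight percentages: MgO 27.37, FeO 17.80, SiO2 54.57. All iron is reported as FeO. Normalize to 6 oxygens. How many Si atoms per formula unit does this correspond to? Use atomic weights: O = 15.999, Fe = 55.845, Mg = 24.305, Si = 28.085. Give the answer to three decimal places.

MgO (M=40.304): mol = 0.67909; Mg = 0.67909, O = 0.67909.
FeO (M=71.844): mol = 0.24776; Fe = 0.24776, O = 0.24776.
SiO2 (M=60.083): mol = 0.90824; Si = 0.90824, O = 1.81648.
ΣO = 2.74333; factor = 6/ΣO = 2.18712.
Si apfu = 0.90824 × 2.18712 = 1.986.

1.986 Si apfu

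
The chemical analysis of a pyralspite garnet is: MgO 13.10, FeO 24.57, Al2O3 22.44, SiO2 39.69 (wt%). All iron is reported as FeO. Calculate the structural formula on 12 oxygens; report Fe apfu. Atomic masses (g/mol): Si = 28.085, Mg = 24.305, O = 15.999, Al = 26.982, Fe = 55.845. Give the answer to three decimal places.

1.550 Fe apfu

13.10 wt% MgO ÷ 40.304 g/mol = 0.32503 mol, giving 0.32503 Mg and 0.32503 O.
24.57 wt% FeO ÷ 71.844 g/mol = 0.34199 mol, giving 0.34199 Fe and 0.34199 O.
22.44 wt% Al2O3 ÷ 101.961 g/mol = 0.22008 mol, giving 0.44016 Al and 0.66024 O.
39.69 wt% SiO2 ÷ 60.083 g/mol = 0.66059 mol, giving 0.66059 Si and 1.32118 O.
Oxygen sums to 2.64844; scaling by 12/2.64844 = 4.53097 puts the formula on 12 O.
Fe: 0.34199 × 4.53097 = 1.550 atoms per formula unit.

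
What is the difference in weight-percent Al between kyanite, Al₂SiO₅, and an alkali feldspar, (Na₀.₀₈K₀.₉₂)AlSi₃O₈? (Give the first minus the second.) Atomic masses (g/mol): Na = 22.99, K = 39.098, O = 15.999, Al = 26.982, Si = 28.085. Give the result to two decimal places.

First mineral: 53.964 g Al in 162.044 g formula = 33.30 wt% Al.
Second mineral: 26.982 g Al in 277.038 g formula = 9.74 wt% Al.
33.30% − 9.74% gives a difference of 23.56 percentage points.

23.56 percentage points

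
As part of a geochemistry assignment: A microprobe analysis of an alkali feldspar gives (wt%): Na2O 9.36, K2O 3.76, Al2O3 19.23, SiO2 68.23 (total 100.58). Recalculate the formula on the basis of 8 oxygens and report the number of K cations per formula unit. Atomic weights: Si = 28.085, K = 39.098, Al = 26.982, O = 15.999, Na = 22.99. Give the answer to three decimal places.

0.211 K apfu

Na2O: 9.36/61.979 = 0.15102 mol → 0.30204 mol Na, 0.15102 mol O.
K2O: 3.76/94.195 = 0.03992 mol → 0.07984 mol K, 0.03992 mol O.
Al2O3: 19.23/101.961 = 0.18860 mol → 0.37720 mol Al, 0.56580 mol O.
SiO2: 68.23/60.083 = 1.13560 mol → 1.13560 mol Si, 2.27120 mol O.
Total oxygen = 3.02794 mol. Normalization factor = 8/3.02794 = 2.64206.
K per 8 O = 0.07984 × 2.64206 = 0.211.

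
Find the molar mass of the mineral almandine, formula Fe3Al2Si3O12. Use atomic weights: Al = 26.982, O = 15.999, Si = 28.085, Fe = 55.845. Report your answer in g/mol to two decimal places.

Fe: 3 × 55.845 = 167.5350
Al: 2 × 26.982 = 53.9640
Si: 3 × 28.085 = 84.2550
O: 12 × 15.999 = 191.9880
Summing the contributions gives the formula mass.

497.74 g/mol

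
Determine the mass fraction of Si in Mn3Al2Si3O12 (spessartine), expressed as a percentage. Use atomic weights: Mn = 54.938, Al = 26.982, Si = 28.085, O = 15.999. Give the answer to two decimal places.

17.02 mass %

Molar mass of Mn3Al2Si3O12: 3*54.938 + 2*26.982 + 3*28.085 + 12*15.999 = 495.021 g/mol.
Mass of Si per formula unit: 3 × 28.085 = 84.255 g.
Weight fraction Si = 84.255 / 495.021 = 0.1702.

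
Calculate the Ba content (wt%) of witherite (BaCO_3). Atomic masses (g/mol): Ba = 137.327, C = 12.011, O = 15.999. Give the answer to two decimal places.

Formula mass = 1·137.327 + 1·12.011 + 3·15.999 = 197.335 g/mol, of which 137.327 g is Ba.
So Ba makes up 137.327/197.335 = 0.6959 of the mass, i.e. 69.59%.

69.59 wt%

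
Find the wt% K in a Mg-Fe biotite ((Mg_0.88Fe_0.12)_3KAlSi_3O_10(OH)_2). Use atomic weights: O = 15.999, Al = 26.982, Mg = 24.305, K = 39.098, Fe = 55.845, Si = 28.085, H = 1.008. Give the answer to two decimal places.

Formula mass = 2.64*24.305 + 0.36*55.845 + 1*39.098 + 1*26.982 + 3*28.085 + 12*15.999 + 2*1.008 = 428.608 g/mol, of which 39.098 g is K.
So K makes up 39.098/428.608 = 0.0912 of the mass, i.e. 9.12%.

9.12 mass %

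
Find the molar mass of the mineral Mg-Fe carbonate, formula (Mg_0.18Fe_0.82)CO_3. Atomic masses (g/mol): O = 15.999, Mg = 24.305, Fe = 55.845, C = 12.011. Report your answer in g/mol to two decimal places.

110.18 g/mol

M = 0.18*24.305 + 0.82*55.845 + 1*12.011 + 3*15.999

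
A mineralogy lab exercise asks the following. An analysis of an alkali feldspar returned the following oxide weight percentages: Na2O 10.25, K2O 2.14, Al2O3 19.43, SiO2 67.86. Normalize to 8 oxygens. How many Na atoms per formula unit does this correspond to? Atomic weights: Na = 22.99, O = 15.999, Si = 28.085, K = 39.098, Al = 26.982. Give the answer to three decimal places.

0.877 Na apfu

10.25 wt% Na2O ÷ 61.979 g/mol = 0.16538 mol, giving 0.33076 Na and 0.16538 O.
2.14 wt% K2O ÷ 94.195 g/mol = 0.02272 mol, giving 0.04544 K and 0.02272 O.
19.43 wt% Al2O3 ÷ 101.961 g/mol = 0.19056 mol, giving 0.38112 Al and 0.57168 O.
67.86 wt% SiO2 ÷ 60.083 g/mol = 1.12944 mol, giving 1.12944 Si and 2.25888 O.
Oxygen sums to 3.01866; scaling by 8/3.01866 = 2.65018 puts the formula on 8 O.
Na: 0.33076 × 2.65018 = 0.877 atoms per formula unit.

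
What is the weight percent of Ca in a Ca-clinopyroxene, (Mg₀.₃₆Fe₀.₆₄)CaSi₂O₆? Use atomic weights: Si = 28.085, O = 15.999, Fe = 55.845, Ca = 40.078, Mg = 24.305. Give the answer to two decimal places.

Molar mass of (Mg₀.₃₆Fe₀.₆₄)CaSi₂O₆: 0.36·24.305 + 0.64·55.845 + 1·40.078 + 2·28.085 + 6·15.999 = 236.733 g/mol.
Mass of Ca per formula unit: 1 × 40.078 = 40.078 g.
Weight fraction Ca = 40.078 / 236.733 = 0.1693.

16.93 weight percent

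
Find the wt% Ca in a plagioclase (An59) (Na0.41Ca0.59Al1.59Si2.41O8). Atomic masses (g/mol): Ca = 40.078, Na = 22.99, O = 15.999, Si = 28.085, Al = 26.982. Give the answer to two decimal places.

8.70 mass %

M(Na0.41Ca0.59Al1.59Si2.41O8) = 271.650 g/mol.
Ca contributes 0.59 × 40.078 = 23.646 g per mole.
23.646/271.650 = 0.0870 → 8.70%.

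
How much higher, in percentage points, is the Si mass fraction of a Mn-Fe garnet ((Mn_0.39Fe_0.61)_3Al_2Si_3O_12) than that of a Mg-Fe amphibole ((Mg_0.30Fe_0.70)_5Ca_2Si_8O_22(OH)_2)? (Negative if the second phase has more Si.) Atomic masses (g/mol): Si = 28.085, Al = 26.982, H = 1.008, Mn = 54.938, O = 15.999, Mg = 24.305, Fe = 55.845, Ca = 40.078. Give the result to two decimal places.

First mineral: 84.255 g Si in 496.681 g formula = 16.96 wt% Si.
Second mineral: 224.680 g Si in 922.743 g formula = 24.35 wt% Si.
16.96% − 24.35% gives a difference of -7.39 percentage points.

-7.39 percentage points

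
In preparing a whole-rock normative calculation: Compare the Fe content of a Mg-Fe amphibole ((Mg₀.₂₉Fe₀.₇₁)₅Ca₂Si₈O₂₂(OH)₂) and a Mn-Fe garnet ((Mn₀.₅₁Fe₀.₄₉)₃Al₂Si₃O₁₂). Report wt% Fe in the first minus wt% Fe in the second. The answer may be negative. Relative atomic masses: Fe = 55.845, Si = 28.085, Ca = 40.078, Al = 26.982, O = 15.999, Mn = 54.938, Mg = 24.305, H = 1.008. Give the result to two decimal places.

4.91 percentage points

M((Mg₀.₂₉Fe₀.₇₁)₅Ca₂Si₈O₂₂(OH)₂) = 924.320 g/mol, so wt% Fe = 198.250/924.320 × 100 = 21.45%.
M((Mn₀.₅₁Fe₀.₄₉)₃Al₂Si₃O₁₂) = 496.354 g/mol, so wt% Fe = 82.092/496.354 × 100 = 16.54%.
21.45 − 16.54 = 4.91 pp.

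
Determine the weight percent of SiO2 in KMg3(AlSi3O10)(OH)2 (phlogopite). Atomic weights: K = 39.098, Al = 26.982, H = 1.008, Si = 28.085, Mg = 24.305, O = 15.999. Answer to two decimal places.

43.20 wt%

M(KMg3(AlSi3O10)(OH)2) = 417.254 g/mol; M(SiO2) = 60.083 g/mol.
Moles SiO2 per formula unit = 3 Si ÷ 1 = 3.0000.
SiO2 fraction = (3.0000 × 60.083) / 417.254 = 180.249/417.254 = 0.4320.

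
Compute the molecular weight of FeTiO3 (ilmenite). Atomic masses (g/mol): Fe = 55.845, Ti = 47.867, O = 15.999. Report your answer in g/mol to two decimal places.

151.71 g/mol

M = 1·55.845 + 1·47.867 + 3·15.999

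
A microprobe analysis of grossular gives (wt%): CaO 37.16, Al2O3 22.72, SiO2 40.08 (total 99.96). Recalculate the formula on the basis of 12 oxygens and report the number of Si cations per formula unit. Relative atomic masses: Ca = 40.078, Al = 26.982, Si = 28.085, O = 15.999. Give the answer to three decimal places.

CaO: 37.16/56.077 = 0.66266 mol → 0.66266 mol Ca, 0.66266 mol O.
Al2O3: 22.72/101.961 = 0.22283 mol → 0.44566 mol Al, 0.66849 mol O.
SiO2: 40.08/60.083 = 0.66708 mol → 0.66708 mol Si, 1.33416 mol O.
Total oxygen = 2.66531 mol. Normalization factor = 12/2.66531 = 4.50229.
Si per 12 O = 0.66708 × 4.50229 = 3.003.

3.003 Si apfu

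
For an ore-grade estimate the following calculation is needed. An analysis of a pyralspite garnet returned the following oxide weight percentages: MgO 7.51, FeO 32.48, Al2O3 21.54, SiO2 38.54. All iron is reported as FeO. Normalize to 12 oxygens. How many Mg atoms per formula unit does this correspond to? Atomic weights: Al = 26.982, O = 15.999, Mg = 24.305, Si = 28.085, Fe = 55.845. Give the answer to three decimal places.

0.875 Mg apfu

7.51 wt% MgO ÷ 40.304 g/mol = 0.18633 mol, giving 0.18633 Mg and 0.18633 O.
32.48 wt% FeO ÷ 71.844 g/mol = 0.45209 mol, giving 0.45209 Fe and 0.45209 O.
21.54 wt% Al2O3 ÷ 101.961 g/mol = 0.21126 mol, giving 0.42252 Al and 0.63378 O.
38.54 wt% SiO2 ÷ 60.083 g/mol = 0.64145 mol, giving 0.64145 Si and 1.28290 O.
Oxygen sums to 2.55510; scaling by 12/2.55510 = 4.69649 puts the formula on 12 O.
Mg: 0.18633 × 4.69649 = 0.875 atoms per formula unit.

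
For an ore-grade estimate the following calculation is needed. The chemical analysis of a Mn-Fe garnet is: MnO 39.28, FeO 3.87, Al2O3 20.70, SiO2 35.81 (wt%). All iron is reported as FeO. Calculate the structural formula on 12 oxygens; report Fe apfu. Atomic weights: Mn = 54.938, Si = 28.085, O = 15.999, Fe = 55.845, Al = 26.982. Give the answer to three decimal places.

0.268 Fe apfu

MnO: 39.28/70.937 = 0.55373 mol → 0.55373 mol Mn, 0.55373 mol O.
FeO: 3.87/71.844 = 0.05387 mol → 0.05387 mol Fe, 0.05387 mol O.
Al2O3: 20.70/101.961 = 0.20302 mol → 0.40604 mol Al, 0.60906 mol O.
SiO2: 35.81/60.083 = 0.59601 mol → 0.59601 mol Si, 1.19202 mol O.
Total oxygen = 2.40868 mol. Normalization factor = 12/2.40868 = 4.98198.
Fe per 12 O = 0.05387 × 4.98198 = 0.268.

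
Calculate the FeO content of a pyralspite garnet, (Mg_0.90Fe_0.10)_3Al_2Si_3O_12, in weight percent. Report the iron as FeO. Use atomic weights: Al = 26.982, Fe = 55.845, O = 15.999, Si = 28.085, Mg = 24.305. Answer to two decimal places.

Formula mass = 412.584 g/mol.
0.30 Fe → 0.3000 mol FeO per formula unit; M(FeO) = 71.844, so FeO mass = 21.553 g.
21.553/412.584 × 100 = 5.22 wt%.

5.22 wt%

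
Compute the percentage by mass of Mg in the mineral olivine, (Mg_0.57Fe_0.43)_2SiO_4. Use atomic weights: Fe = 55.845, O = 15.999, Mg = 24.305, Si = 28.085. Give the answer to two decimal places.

Molar mass of (Mg_0.57Fe_0.43)_2SiO_4: 1.14×24.305 + 0.86×55.845 + 1×28.085 + 4×15.999 = 167.815 g/mol.
Mass of Mg per formula unit: 1.14 × 24.305 = 27.708 g.
Weight fraction Mg = 27.708 / 167.815 = 0.1651.

16.51 mass %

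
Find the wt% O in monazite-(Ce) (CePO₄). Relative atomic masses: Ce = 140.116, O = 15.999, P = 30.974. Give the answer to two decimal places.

27.22 mass %

M(CePO₄) = 235.086 g/mol.
O contributes 4 × 15.999 = 63.996 g per mole.
63.996/235.086 = 0.2722 → 27.22%.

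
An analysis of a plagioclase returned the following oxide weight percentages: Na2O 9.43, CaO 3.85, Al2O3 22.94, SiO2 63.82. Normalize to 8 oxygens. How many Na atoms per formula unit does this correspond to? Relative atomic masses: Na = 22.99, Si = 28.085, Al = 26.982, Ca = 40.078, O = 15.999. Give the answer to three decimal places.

0.806 Na apfu

Na2O (M=61.979): mol = 0.15215; Na = 0.30430, O = 0.15215.
CaO (M=56.077): mol = 0.06866; Ca = 0.06866, O = 0.06866.
Al2O3 (M=101.961): mol = 0.22499; Al = 0.44998, O = 0.67497.
SiO2 (M=60.083): mol = 1.06220; Si = 1.06220, O = 2.12440.
ΣO = 3.02018; factor = 8/ΣO = 2.64885.
Na apfu = 0.30430 × 2.64885 = 0.806.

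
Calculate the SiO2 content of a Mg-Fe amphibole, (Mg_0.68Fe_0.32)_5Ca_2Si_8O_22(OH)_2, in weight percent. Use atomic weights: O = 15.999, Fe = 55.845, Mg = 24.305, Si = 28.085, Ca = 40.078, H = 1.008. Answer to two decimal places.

55.71 wt%

Molar mass of (Mg_0.68Fe_0.32)_5Ca_2Si_8O_22(OH)_2 = 3.40*24.305 + 1.60*55.845 + 2*40.078 + 8*28.085 + 24*15.999 + 2*1.008 = 862.817 g/mol.
Each formula unit contains 8 Si, equivalent to 8/1 = 8.0000 mol SiO2.
M(SiO2) = 1×28.085 + 2×15.999 = 60.083 g/mol.
Mass of SiO2 per formula unit = 8.0000 × 60.083 = 480.664 g.
SiO2 wt% = 480.664 / 862.817 × 100 = 55.71%.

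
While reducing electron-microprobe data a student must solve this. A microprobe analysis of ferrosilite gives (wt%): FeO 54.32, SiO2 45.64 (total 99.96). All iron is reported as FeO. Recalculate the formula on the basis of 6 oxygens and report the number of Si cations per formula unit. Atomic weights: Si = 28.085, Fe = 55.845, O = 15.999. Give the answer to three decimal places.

FeO: 54.32/71.844 = 0.75608 mol → 0.75608 mol Fe, 0.75608 mol O.
SiO2: 45.64/60.083 = 0.75962 mol → 0.75962 mol Si, 1.51924 mol O.
Total oxygen = 2.27532 mol. Normalization factor = 6/2.27532 = 2.63699.
Si per 6 O = 0.75962 × 2.63699 = 2.003.

2.003 Si apfu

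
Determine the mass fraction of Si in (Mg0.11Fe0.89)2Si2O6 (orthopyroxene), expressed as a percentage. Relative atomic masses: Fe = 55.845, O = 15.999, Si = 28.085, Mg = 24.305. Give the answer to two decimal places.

Molar mass of (Mg0.11Fe0.89)2Si2O6: 0.22·24.305 + 1.78·55.845 + 2·28.085 + 6·15.999 = 256.915 g/mol.
Mass of Si per formula unit: 2 × 28.085 = 56.170 g.
Weight fraction Si = 56.170 / 256.915 = 0.2186.

21.86 mass %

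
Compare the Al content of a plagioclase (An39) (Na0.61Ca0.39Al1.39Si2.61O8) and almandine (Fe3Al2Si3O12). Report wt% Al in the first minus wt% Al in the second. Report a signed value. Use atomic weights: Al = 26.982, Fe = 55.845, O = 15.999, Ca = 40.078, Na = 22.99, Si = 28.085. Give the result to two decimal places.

3.13 percentage points

M(Na0.61Ca0.39Al1.39Si2.61O8) = 268.453 g/mol, so wt% Al = 37.505/268.453 × 100 = 13.97%.
M(Fe3Al2Si3O12) = 497.742 g/mol, so wt% Al = 53.964/497.742 × 100 = 10.84%.
13.97 − 10.84 = 3.13 pp.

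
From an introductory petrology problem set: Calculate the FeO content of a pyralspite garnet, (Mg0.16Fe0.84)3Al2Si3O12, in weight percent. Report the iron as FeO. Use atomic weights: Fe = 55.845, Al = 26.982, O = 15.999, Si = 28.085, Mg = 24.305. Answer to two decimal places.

37.51 wt%

M((Mg0.16Fe0.84)3Al2Si3O12) = 482.603 g/mol; M(FeO) = 71.844 g/mol.
Moles FeO per formula unit = 2.52 Fe ÷ 1 = 2.5200.
FeO fraction = (2.5200 × 71.844) / 482.603 = 181.047/482.603 = 0.3751.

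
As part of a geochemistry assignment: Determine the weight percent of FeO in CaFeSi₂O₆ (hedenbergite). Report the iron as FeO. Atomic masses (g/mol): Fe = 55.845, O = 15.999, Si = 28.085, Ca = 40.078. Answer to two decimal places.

Molar mass of CaFeSi₂O₆ = 1×40.078 + 1×55.845 + 2×28.085 + 6×15.999 = 248.087 g/mol.
Each formula unit contains 1 Fe, equivalent to 1/1 = 1.0000 mol FeO.
M(FeO) = 1×55.845 + 1×15.999 = 71.844 g/mol.
Mass of FeO per formula unit = 1.0000 × 71.844 = 71.844 g.
FeO wt% = 71.844 / 248.087 × 100 = 28.96%.

28.96 wt%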